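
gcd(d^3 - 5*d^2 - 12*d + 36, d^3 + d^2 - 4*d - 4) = d - 2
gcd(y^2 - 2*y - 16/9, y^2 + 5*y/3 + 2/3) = y + 2/3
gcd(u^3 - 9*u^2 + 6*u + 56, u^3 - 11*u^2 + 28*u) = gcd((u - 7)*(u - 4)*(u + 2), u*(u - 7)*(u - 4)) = u^2 - 11*u + 28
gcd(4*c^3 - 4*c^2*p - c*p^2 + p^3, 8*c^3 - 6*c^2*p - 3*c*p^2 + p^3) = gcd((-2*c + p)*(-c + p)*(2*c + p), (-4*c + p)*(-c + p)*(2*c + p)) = -2*c^2 + c*p + p^2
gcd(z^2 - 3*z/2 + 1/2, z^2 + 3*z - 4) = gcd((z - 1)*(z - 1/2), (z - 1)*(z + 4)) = z - 1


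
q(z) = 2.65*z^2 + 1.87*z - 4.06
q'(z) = 5.3*z + 1.87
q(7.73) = 168.74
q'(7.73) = 42.84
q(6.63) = 124.82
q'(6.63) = 37.01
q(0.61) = -1.93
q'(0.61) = 5.10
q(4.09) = 47.92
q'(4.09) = 23.55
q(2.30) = 14.26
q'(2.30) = 14.06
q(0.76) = -1.11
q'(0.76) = 5.90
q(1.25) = 2.42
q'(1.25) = 8.50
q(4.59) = 60.35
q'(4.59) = 26.20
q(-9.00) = 193.76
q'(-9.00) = -45.83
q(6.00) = 102.56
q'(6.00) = 33.67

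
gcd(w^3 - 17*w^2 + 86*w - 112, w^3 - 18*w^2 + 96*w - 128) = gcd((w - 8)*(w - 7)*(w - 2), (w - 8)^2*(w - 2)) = w^2 - 10*w + 16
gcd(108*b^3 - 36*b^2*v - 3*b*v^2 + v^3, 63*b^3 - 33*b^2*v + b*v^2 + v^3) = -3*b + v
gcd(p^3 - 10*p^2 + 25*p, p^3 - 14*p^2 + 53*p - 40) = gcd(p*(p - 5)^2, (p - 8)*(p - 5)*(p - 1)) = p - 5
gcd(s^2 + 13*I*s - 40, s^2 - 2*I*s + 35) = s + 5*I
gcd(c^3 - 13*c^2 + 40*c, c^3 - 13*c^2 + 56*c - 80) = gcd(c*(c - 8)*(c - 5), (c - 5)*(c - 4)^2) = c - 5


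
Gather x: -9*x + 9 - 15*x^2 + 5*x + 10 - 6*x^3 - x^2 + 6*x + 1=-6*x^3 - 16*x^2 + 2*x + 20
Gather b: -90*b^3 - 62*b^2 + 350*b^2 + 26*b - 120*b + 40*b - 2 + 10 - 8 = -90*b^3 + 288*b^2 - 54*b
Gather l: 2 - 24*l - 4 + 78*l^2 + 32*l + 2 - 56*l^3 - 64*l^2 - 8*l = -56*l^3 + 14*l^2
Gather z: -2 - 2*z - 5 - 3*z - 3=-5*z - 10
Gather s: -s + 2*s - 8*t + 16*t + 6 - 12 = s + 8*t - 6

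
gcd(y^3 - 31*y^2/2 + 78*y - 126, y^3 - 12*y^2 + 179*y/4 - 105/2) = y^2 - 19*y/2 + 21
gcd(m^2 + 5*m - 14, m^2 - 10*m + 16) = m - 2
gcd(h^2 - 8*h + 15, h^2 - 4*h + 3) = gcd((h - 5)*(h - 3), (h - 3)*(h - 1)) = h - 3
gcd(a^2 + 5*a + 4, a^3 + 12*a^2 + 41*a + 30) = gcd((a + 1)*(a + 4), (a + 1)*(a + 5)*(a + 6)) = a + 1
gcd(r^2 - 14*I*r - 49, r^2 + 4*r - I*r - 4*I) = 1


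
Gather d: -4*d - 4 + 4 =-4*d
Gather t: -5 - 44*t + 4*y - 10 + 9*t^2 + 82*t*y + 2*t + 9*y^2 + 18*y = 9*t^2 + t*(82*y - 42) + 9*y^2 + 22*y - 15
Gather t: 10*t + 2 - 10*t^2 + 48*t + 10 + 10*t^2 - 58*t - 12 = 0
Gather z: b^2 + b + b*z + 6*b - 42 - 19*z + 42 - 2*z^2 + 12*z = b^2 + 7*b - 2*z^2 + z*(b - 7)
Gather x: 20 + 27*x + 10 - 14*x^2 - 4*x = -14*x^2 + 23*x + 30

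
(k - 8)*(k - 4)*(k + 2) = k^3 - 10*k^2 + 8*k + 64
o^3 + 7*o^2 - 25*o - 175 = (o - 5)*(o + 5)*(o + 7)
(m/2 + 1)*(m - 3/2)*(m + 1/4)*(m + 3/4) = m^4/2 + 3*m^3/4 - 37*m^2/32 - 93*m/64 - 9/32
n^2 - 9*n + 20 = (n - 5)*(n - 4)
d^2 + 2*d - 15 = (d - 3)*(d + 5)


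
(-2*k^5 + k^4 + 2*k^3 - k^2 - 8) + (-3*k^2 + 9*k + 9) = -2*k^5 + k^4 + 2*k^3 - 4*k^2 + 9*k + 1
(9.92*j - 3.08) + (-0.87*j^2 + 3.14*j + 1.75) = -0.87*j^2 + 13.06*j - 1.33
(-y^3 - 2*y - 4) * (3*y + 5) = -3*y^4 - 5*y^3 - 6*y^2 - 22*y - 20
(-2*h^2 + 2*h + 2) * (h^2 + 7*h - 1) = -2*h^4 - 12*h^3 + 18*h^2 + 12*h - 2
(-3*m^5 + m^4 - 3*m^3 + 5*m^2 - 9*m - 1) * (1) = -3*m^5 + m^4 - 3*m^3 + 5*m^2 - 9*m - 1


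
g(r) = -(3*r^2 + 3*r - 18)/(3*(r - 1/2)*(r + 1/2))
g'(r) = -(6*r + 3)/(3*(r - 1/2)*(r + 1/2)) + (3*r^2 + 3*r - 18)/(3*(r - 1/2)*(r + 1/2)^2) + (3*r^2 + 3*r - 18)/(3*(r - 1/2)^2*(r + 1/2)) = 4*(4*r^2 - 46*r + 1)/(16*r^4 - 8*r^2 + 1)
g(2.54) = -0.48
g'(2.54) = -0.59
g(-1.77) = 1.61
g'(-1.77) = 2.86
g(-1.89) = 1.30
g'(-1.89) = 2.32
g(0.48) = -269.88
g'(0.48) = -13118.49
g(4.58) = -0.94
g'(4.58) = -0.07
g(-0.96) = 8.99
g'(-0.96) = 27.07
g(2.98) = -0.68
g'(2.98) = -0.34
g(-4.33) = -0.46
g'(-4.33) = 0.20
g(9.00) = -1.04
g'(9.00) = 0.00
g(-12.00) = -0.88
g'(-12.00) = 0.01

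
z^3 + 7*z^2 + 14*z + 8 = (z + 1)*(z + 2)*(z + 4)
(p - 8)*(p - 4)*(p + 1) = p^3 - 11*p^2 + 20*p + 32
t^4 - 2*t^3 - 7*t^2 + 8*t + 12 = (t - 3)*(t - 2)*(t + 1)*(t + 2)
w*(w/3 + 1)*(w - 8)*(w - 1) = w^4/3 - 2*w^3 - 19*w^2/3 + 8*w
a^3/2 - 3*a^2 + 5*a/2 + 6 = (a/2 + 1/2)*(a - 4)*(a - 3)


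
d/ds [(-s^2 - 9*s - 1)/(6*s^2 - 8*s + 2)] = (31*s^2 + 4*s - 13)/(2*(9*s^4 - 24*s^3 + 22*s^2 - 8*s + 1))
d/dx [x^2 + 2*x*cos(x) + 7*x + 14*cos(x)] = -2*x*sin(x) + 2*x - 14*sin(x) + 2*cos(x) + 7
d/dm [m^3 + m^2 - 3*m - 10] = 3*m^2 + 2*m - 3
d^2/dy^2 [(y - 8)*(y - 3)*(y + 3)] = 6*y - 16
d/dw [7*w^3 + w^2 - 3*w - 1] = 21*w^2 + 2*w - 3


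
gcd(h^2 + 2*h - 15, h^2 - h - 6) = h - 3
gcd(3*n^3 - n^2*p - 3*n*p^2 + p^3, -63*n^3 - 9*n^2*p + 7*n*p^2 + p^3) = -3*n + p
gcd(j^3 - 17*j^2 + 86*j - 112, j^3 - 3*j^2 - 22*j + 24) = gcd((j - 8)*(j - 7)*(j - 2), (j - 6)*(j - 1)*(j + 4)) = 1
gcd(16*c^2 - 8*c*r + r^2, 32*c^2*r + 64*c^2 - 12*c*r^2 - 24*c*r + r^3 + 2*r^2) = -4*c + r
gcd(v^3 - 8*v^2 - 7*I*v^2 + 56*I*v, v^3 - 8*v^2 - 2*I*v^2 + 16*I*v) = v^2 - 8*v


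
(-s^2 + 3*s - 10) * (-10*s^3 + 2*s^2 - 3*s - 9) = 10*s^5 - 32*s^4 + 109*s^3 - 20*s^2 + 3*s + 90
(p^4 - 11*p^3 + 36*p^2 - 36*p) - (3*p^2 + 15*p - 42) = p^4 - 11*p^3 + 33*p^2 - 51*p + 42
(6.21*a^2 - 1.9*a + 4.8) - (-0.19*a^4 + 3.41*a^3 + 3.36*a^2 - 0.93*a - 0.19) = 0.19*a^4 - 3.41*a^3 + 2.85*a^2 - 0.97*a + 4.99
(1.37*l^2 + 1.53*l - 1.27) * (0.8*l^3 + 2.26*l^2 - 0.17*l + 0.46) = 1.096*l^5 + 4.3202*l^4 + 2.2089*l^3 - 2.5001*l^2 + 0.9197*l - 0.5842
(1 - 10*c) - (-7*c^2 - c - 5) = 7*c^2 - 9*c + 6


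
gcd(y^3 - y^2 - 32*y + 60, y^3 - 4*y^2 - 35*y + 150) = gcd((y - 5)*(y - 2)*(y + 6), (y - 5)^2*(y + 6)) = y^2 + y - 30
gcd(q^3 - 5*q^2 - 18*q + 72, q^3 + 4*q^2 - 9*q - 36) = q^2 + q - 12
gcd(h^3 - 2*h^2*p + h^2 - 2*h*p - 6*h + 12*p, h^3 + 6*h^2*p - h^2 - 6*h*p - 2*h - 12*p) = h - 2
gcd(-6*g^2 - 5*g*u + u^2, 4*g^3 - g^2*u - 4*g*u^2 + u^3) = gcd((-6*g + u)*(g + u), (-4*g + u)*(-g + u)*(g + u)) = g + u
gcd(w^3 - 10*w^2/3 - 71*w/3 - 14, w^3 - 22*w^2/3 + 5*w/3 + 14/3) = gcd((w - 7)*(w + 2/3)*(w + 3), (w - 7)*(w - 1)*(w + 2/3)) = w^2 - 19*w/3 - 14/3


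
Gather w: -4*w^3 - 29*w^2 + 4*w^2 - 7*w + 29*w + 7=-4*w^3 - 25*w^2 + 22*w + 7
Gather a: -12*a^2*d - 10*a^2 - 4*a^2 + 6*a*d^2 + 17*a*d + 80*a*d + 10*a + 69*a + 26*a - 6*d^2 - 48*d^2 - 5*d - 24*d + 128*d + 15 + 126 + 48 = a^2*(-12*d - 14) + a*(6*d^2 + 97*d + 105) - 54*d^2 + 99*d + 189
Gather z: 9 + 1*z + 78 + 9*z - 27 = 10*z + 60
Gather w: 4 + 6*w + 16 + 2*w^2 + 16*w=2*w^2 + 22*w + 20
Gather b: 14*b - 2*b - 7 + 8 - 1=12*b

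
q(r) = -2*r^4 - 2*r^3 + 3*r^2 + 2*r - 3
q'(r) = -8*r^3 - 6*r^2 + 6*r + 2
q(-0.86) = -2.32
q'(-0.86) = -2.51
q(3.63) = -399.13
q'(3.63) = -437.94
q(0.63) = -1.36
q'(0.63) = 1.40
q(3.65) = -407.96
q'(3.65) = -445.05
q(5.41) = -1934.30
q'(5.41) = -1407.87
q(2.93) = -169.09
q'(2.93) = -233.16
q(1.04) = -2.26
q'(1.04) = -7.25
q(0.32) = -2.14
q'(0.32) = 3.04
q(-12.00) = -37611.00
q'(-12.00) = 12890.00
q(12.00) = -44475.00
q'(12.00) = -14614.00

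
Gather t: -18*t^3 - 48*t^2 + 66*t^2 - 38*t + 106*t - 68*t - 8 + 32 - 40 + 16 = -18*t^3 + 18*t^2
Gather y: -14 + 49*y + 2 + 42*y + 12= 91*y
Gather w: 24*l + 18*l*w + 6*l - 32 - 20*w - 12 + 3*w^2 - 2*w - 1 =30*l + 3*w^2 + w*(18*l - 22) - 45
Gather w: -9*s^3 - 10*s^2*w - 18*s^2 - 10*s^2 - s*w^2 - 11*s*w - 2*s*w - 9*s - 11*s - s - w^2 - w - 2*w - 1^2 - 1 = -9*s^3 - 28*s^2 - 21*s + w^2*(-s - 1) + w*(-10*s^2 - 13*s - 3) - 2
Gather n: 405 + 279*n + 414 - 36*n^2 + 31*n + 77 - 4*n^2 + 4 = -40*n^2 + 310*n + 900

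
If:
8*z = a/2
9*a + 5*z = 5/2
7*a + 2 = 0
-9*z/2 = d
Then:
No Solution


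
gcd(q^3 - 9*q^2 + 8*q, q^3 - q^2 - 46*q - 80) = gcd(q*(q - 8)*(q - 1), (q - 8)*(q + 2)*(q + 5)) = q - 8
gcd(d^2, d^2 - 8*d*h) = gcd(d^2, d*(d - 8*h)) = d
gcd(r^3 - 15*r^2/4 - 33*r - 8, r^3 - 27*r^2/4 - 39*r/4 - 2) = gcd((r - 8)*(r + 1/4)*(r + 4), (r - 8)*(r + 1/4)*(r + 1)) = r^2 - 31*r/4 - 2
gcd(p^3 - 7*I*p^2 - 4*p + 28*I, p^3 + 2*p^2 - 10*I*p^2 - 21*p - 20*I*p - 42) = p^2 + p*(2 - 7*I) - 14*I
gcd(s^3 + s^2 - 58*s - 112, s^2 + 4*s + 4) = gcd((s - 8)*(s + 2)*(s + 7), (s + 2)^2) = s + 2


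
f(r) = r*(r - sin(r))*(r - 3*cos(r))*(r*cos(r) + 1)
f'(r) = r*(1 - cos(r))*(r - 3*cos(r))*(r*cos(r) + 1) + r*(r - sin(r))*(r - 3*cos(r))*(-r*sin(r) + cos(r)) + r*(r - sin(r))*(r*cos(r) + 1)*(3*sin(r) + 1) + (r - sin(r))*(r - 3*cos(r))*(r*cos(r) + 1) = -r*(r - sin(r))*(r - 3*cos(r))*(r*sin(r) - cos(r)) + r*(r - sin(r))*(r*cos(r) + 1)*(3*sin(r) + 1) - r*(r - 3*cos(r))*(r*cos(r) + 1)*(cos(r) - 1) + (r - sin(r))*(r - 3*cos(r))*(r*cos(r) + 1)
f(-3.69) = -72.85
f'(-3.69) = 198.32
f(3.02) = -104.89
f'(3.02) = -202.04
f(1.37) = 0.53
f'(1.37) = 3.67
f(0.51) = -0.03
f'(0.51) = -0.24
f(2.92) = -85.22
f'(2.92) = -190.27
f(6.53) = 1089.71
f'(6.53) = 600.67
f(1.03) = -0.14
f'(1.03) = 0.48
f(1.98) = 1.42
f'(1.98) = -10.53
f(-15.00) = -33939.95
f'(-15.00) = 32676.42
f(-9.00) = -4456.12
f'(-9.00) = 3556.51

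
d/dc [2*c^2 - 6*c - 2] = 4*c - 6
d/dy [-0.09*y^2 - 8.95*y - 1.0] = -0.18*y - 8.95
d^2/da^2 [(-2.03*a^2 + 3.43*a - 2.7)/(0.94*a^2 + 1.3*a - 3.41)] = (-1.77635683940025e-15*a^4 + 11.022816*a^3 - 53.356092*a^2 + 46.170732*a - 43.234866)/(0.830584*a^6 + 3.44604*a^5 - 4.273428*a^4 - 22.80512*a^3 + 15.502542*a^2 + 45.34959*a - 39.651821)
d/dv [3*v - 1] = 3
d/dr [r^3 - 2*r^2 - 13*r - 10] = 3*r^2 - 4*r - 13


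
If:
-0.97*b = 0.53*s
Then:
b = -0.54639175257732*s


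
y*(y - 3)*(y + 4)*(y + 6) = y^4 + 7*y^3 - 6*y^2 - 72*y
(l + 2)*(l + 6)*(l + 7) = l^3 + 15*l^2 + 68*l + 84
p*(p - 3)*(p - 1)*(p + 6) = p^4 + 2*p^3 - 21*p^2 + 18*p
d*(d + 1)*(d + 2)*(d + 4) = d^4 + 7*d^3 + 14*d^2 + 8*d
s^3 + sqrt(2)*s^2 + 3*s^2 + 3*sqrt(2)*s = s*(s + 3)*(s + sqrt(2))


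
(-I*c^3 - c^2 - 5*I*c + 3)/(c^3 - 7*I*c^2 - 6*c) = (I*c^3 + c^2 + 5*I*c - 3)/(c*(-c^2 + 7*I*c + 6))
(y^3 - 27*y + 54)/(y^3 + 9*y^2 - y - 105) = (y^2 + 3*y - 18)/(y^2 + 12*y + 35)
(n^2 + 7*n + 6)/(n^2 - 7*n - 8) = (n + 6)/(n - 8)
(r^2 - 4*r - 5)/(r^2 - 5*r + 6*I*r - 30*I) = (r + 1)/(r + 6*I)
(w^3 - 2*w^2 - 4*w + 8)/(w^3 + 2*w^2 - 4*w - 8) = (w - 2)/(w + 2)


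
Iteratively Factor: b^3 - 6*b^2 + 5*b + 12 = (b - 3)*(b^2 - 3*b - 4) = (b - 3)*(b + 1)*(b - 4)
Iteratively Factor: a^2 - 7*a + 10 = (a - 2)*(a - 5)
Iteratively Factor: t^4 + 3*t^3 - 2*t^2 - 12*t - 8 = (t + 2)*(t^3 + t^2 - 4*t - 4) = (t + 2)^2*(t^2 - t - 2) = (t - 2)*(t + 2)^2*(t + 1)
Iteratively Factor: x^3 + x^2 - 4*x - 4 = (x + 2)*(x^2 - x - 2) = (x - 2)*(x + 2)*(x + 1)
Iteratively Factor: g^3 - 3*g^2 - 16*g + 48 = (g - 4)*(g^2 + g - 12) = (g - 4)*(g - 3)*(g + 4)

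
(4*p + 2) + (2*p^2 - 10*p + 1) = 2*p^2 - 6*p + 3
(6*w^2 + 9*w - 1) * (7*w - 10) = 42*w^3 + 3*w^2 - 97*w + 10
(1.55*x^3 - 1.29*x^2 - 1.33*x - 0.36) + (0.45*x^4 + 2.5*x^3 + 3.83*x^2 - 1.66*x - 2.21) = 0.45*x^4 + 4.05*x^3 + 2.54*x^2 - 2.99*x - 2.57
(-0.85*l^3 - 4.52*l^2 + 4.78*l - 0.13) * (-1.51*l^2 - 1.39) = 1.2835*l^5 + 6.8252*l^4 - 6.0363*l^3 + 6.4791*l^2 - 6.6442*l + 0.1807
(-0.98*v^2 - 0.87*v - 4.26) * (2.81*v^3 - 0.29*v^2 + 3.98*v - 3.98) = -2.7538*v^5 - 2.1605*v^4 - 15.6187*v^3 + 1.6732*v^2 - 13.4922*v + 16.9548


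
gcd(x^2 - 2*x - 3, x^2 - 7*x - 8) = x + 1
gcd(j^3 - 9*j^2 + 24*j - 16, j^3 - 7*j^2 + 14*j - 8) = j^2 - 5*j + 4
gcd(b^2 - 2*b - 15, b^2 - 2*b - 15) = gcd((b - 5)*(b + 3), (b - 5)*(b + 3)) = b^2 - 2*b - 15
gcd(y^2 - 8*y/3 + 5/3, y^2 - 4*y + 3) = y - 1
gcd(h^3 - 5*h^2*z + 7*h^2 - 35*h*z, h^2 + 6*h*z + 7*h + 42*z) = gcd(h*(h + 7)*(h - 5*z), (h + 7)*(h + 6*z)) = h + 7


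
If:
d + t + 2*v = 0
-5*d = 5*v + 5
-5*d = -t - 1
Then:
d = 3/4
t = 11/4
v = -7/4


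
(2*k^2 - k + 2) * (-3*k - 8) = -6*k^3 - 13*k^2 + 2*k - 16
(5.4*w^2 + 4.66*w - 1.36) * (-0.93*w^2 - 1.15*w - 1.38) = -5.022*w^4 - 10.5438*w^3 - 11.5462*w^2 - 4.8668*w + 1.8768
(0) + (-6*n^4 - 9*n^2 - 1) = -6*n^4 - 9*n^2 - 1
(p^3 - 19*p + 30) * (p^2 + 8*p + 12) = p^5 + 8*p^4 - 7*p^3 - 122*p^2 + 12*p + 360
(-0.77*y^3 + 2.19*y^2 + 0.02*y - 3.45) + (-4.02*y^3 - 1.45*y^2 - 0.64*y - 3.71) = -4.79*y^3 + 0.74*y^2 - 0.62*y - 7.16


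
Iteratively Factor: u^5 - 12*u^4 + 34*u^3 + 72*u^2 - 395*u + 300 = (u - 4)*(u^4 - 8*u^3 + 2*u^2 + 80*u - 75) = (u - 4)*(u - 1)*(u^3 - 7*u^2 - 5*u + 75) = (u - 5)*(u - 4)*(u - 1)*(u^2 - 2*u - 15) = (u - 5)*(u - 4)*(u - 1)*(u + 3)*(u - 5)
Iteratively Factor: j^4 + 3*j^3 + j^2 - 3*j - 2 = (j + 2)*(j^3 + j^2 - j - 1) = (j + 1)*(j + 2)*(j^2 - 1) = (j + 1)^2*(j + 2)*(j - 1)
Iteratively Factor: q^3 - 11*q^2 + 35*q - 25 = (q - 5)*(q^2 - 6*q + 5) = (q - 5)^2*(q - 1)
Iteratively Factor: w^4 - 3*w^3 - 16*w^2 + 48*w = (w - 4)*(w^3 + w^2 - 12*w) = w*(w - 4)*(w^2 + w - 12) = w*(w - 4)*(w - 3)*(w + 4)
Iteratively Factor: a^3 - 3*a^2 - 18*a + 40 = (a - 2)*(a^2 - a - 20) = (a - 5)*(a - 2)*(a + 4)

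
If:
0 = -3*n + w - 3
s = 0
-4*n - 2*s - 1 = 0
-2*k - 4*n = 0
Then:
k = 1/2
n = -1/4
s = 0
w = 9/4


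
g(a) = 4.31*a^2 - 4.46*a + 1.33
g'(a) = 8.62*a - 4.46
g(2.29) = 13.72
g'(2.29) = 15.28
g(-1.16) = 12.30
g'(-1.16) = -14.46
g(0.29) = 0.40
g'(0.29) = -1.96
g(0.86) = 0.68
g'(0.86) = 2.95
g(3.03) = 27.39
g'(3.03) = 21.66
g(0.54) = 0.18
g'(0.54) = 0.19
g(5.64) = 113.27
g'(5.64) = 44.16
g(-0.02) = 1.42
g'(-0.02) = -4.63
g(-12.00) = 675.49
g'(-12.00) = -107.90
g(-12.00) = 675.49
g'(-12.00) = -107.90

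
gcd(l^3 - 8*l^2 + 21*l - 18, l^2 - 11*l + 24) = l - 3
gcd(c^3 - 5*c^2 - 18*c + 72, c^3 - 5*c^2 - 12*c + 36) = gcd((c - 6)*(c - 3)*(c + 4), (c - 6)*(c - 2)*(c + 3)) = c - 6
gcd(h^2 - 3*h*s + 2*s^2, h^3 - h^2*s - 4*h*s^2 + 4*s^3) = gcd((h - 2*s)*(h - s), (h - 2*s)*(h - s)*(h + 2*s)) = h^2 - 3*h*s + 2*s^2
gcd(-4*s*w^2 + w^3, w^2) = w^2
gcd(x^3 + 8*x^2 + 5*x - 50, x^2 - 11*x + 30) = 1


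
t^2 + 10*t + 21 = (t + 3)*(t + 7)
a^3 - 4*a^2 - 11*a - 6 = (a - 6)*(a + 1)^2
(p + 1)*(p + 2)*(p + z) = p^3 + p^2*z + 3*p^2 + 3*p*z + 2*p + 2*z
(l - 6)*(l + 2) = l^2 - 4*l - 12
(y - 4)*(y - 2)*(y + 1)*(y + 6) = y^4 + y^3 - 28*y^2 + 20*y + 48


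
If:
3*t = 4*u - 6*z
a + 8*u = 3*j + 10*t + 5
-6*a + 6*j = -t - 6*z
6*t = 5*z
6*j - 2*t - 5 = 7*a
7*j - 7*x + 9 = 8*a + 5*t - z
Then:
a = -1235/349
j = -3500/1047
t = -50/349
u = -255/698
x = 15133/7329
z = -60/349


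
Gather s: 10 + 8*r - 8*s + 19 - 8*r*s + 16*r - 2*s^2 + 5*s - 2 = 24*r - 2*s^2 + s*(-8*r - 3) + 27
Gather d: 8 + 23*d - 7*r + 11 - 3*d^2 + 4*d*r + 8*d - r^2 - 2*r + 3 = -3*d^2 + d*(4*r + 31) - r^2 - 9*r + 22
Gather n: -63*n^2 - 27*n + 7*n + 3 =-63*n^2 - 20*n + 3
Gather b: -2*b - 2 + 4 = 2 - 2*b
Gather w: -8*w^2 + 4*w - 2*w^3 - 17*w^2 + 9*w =-2*w^3 - 25*w^2 + 13*w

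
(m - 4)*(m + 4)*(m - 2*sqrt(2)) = m^3 - 2*sqrt(2)*m^2 - 16*m + 32*sqrt(2)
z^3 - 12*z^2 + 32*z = z*(z - 8)*(z - 4)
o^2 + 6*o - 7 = (o - 1)*(o + 7)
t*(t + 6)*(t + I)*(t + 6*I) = t^4 + 6*t^3 + 7*I*t^3 - 6*t^2 + 42*I*t^2 - 36*t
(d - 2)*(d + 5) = d^2 + 3*d - 10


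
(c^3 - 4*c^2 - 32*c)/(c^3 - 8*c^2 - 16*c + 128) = c/(c - 4)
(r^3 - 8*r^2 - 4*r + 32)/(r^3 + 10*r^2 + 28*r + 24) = (r^2 - 10*r + 16)/(r^2 + 8*r + 12)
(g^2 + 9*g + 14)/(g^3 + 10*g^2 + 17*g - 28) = (g + 2)/(g^2 + 3*g - 4)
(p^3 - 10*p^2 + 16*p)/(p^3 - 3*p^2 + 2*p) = (p - 8)/(p - 1)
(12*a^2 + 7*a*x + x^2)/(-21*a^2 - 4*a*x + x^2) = (4*a + x)/(-7*a + x)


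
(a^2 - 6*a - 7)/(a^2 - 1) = (a - 7)/(a - 1)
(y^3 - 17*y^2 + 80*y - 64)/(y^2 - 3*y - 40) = (y^2 - 9*y + 8)/(y + 5)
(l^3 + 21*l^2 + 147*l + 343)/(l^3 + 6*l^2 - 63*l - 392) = (l + 7)/(l - 8)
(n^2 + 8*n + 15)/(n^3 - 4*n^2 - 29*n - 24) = (n + 5)/(n^2 - 7*n - 8)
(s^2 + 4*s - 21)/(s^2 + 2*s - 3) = (s^2 + 4*s - 21)/(s^2 + 2*s - 3)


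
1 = 1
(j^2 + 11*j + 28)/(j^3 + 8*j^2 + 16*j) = (j + 7)/(j*(j + 4))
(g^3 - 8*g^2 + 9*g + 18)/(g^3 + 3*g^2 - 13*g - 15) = (g - 6)/(g + 5)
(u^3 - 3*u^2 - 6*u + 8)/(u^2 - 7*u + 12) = (u^2 + u - 2)/(u - 3)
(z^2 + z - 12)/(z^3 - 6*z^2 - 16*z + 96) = (z - 3)/(z^2 - 10*z + 24)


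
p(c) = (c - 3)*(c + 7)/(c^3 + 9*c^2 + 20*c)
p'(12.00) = 0.00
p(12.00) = 0.05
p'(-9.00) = 0.00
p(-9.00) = -0.13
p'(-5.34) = 24.79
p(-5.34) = 5.69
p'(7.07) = 0.00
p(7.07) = 0.06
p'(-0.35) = 8.33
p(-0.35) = 3.75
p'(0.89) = 1.20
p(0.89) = -0.65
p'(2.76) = 0.08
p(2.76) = -0.02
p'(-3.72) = -64.94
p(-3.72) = 16.53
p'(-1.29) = 0.15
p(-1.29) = 1.89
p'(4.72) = 0.01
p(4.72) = 0.05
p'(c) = (c - 3)*(c + 7)*(-3*c^2 - 18*c - 20)/(c^3 + 9*c^2 + 20*c)^2 + (c - 3)/(c^3 + 9*c^2 + 20*c) + (c + 7)/(c^3 + 9*c^2 + 20*c)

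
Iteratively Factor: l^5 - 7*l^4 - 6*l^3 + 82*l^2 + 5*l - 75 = (l - 5)*(l^4 - 2*l^3 - 16*l^2 + 2*l + 15) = (l - 5)*(l + 1)*(l^3 - 3*l^2 - 13*l + 15) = (l - 5)^2*(l + 1)*(l^2 + 2*l - 3) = (l - 5)^2*(l + 1)*(l + 3)*(l - 1)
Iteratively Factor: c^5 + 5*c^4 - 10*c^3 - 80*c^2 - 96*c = (c - 4)*(c^4 + 9*c^3 + 26*c^2 + 24*c) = (c - 4)*(c + 4)*(c^3 + 5*c^2 + 6*c) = (c - 4)*(c + 2)*(c + 4)*(c^2 + 3*c) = c*(c - 4)*(c + 2)*(c + 4)*(c + 3)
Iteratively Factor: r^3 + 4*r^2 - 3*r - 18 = (r + 3)*(r^2 + r - 6) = (r - 2)*(r + 3)*(r + 3)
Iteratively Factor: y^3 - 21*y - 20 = (y - 5)*(y^2 + 5*y + 4) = (y - 5)*(y + 1)*(y + 4)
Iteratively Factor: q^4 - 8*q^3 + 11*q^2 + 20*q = (q - 5)*(q^3 - 3*q^2 - 4*q) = (q - 5)*(q + 1)*(q^2 - 4*q) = q*(q - 5)*(q + 1)*(q - 4)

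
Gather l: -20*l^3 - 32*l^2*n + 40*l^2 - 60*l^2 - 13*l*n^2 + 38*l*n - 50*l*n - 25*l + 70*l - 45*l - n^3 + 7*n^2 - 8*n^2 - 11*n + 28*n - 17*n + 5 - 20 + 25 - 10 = -20*l^3 + l^2*(-32*n - 20) + l*(-13*n^2 - 12*n) - n^3 - n^2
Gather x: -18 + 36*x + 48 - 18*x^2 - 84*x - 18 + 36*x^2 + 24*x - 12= 18*x^2 - 24*x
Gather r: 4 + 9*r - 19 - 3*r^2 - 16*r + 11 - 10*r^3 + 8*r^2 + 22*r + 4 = -10*r^3 + 5*r^2 + 15*r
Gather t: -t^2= -t^2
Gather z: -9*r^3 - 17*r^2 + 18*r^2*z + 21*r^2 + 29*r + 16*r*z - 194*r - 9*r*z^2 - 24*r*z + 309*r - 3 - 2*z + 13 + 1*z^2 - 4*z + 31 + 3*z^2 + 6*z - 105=-9*r^3 + 4*r^2 + 144*r + z^2*(4 - 9*r) + z*(18*r^2 - 8*r) - 64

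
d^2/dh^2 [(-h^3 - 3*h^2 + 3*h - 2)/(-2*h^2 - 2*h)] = (-5*h^3 + 6*h^2 + 6*h + 2)/(h^3*(h^3 + 3*h^2 + 3*h + 1))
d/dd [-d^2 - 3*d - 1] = -2*d - 3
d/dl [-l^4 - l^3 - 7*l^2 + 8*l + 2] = -4*l^3 - 3*l^2 - 14*l + 8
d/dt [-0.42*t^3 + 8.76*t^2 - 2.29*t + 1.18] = -1.26*t^2 + 17.52*t - 2.29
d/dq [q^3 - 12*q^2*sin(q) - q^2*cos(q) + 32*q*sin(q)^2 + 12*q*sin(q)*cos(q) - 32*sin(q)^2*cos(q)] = q^2*sin(q) - 12*q^2*cos(q) + 3*q^2 - 24*q*sin(q) + 32*q*sin(2*q) - 2*q*cos(q) + 12*q*cos(2*q) + 8*sin(q) + 6*sin(2*q) - 24*sin(3*q) - 16*cos(2*q) + 16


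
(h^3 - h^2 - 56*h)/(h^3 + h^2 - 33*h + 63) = h*(h - 8)/(h^2 - 6*h + 9)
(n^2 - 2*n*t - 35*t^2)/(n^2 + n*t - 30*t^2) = (n^2 - 2*n*t - 35*t^2)/(n^2 + n*t - 30*t^2)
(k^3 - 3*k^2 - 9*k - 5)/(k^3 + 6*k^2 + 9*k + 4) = (k - 5)/(k + 4)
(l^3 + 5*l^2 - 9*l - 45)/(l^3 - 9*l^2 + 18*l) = (l^2 + 8*l + 15)/(l*(l - 6))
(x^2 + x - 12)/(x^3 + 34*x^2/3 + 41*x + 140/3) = 3*(x - 3)/(3*x^2 + 22*x + 35)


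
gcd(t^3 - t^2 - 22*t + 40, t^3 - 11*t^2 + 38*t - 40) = t^2 - 6*t + 8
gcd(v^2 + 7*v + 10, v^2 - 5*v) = 1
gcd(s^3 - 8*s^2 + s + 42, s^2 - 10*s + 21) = s^2 - 10*s + 21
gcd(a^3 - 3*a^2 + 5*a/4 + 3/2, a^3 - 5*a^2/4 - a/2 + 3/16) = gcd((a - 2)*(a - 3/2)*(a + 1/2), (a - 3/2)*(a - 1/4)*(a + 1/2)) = a^2 - a - 3/4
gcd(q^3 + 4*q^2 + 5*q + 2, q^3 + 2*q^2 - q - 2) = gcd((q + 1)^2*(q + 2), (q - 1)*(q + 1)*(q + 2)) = q^2 + 3*q + 2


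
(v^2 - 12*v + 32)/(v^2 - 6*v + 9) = (v^2 - 12*v + 32)/(v^2 - 6*v + 9)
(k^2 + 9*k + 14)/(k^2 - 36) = (k^2 + 9*k + 14)/(k^2 - 36)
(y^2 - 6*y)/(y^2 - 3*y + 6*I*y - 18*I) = y*(y - 6)/(y^2 - 3*y + 6*I*y - 18*I)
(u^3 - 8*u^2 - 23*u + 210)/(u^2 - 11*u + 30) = (u^2 - 2*u - 35)/(u - 5)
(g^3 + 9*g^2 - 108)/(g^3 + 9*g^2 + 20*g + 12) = (g^2 + 3*g - 18)/(g^2 + 3*g + 2)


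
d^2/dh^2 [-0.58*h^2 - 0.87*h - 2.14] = -1.16000000000000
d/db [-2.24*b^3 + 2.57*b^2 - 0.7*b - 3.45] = -6.72*b^2 + 5.14*b - 0.7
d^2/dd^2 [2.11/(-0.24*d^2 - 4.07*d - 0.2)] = (0.243072*d^2 + 4.122096*d - 2.11*(0.48*d + 4.07)*(0.96*d + 8.14) + 0.20256)/(0.24*d^2 + 4.07*d + 0.2)^3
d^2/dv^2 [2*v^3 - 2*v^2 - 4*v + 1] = 12*v - 4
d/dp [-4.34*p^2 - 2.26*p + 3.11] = -8.68*p - 2.26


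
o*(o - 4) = o^2 - 4*o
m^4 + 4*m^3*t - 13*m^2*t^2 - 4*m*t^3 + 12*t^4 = (m - 2*t)*(m - t)*(m + t)*(m + 6*t)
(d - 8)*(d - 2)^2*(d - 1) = d^4 - 13*d^3 + 48*d^2 - 68*d + 32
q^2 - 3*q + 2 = (q - 2)*(q - 1)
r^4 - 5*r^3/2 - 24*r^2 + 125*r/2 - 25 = (r - 5)*(r - 2)*(r - 1/2)*(r + 5)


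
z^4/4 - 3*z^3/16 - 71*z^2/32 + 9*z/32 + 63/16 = (z/4 + 1/2)*(z - 3)*(z - 3/2)*(z + 7/4)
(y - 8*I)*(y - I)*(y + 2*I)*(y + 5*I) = y^4 - 2*I*y^3 + 45*y^2 + 34*I*y + 80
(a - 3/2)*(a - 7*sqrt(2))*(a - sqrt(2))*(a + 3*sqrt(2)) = a^4 - 5*sqrt(2)*a^3 - 3*a^3/2 - 34*a^2 + 15*sqrt(2)*a^2/2 + 51*a + 42*sqrt(2)*a - 63*sqrt(2)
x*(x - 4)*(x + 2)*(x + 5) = x^4 + 3*x^3 - 18*x^2 - 40*x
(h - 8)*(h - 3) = h^2 - 11*h + 24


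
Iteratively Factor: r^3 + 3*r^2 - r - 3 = (r - 1)*(r^2 + 4*r + 3) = (r - 1)*(r + 3)*(r + 1)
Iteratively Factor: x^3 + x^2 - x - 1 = (x + 1)*(x^2 - 1) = (x - 1)*(x + 1)*(x + 1)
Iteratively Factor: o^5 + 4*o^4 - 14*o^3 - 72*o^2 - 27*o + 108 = (o + 3)*(o^4 + o^3 - 17*o^2 - 21*o + 36) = (o - 4)*(o + 3)*(o^3 + 5*o^2 + 3*o - 9) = (o - 4)*(o + 3)^2*(o^2 + 2*o - 3) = (o - 4)*(o + 3)^3*(o - 1)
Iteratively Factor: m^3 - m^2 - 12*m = (m - 4)*(m^2 + 3*m) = (m - 4)*(m + 3)*(m)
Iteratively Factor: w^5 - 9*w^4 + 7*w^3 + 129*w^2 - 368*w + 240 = (w - 4)*(w^4 - 5*w^3 - 13*w^2 + 77*w - 60) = (w - 4)*(w - 1)*(w^3 - 4*w^2 - 17*w + 60) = (w - 5)*(w - 4)*(w - 1)*(w^2 + w - 12) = (w - 5)*(w - 4)*(w - 3)*(w - 1)*(w + 4)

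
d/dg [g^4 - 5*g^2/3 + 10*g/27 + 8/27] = 4*g^3 - 10*g/3 + 10/27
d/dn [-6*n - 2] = -6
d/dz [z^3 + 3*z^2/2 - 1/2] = 3*z*(z + 1)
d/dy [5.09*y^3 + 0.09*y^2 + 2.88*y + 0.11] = 15.27*y^2 + 0.18*y + 2.88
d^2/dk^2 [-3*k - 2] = 0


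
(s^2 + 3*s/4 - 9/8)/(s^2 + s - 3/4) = (4*s - 3)/(2*(2*s - 1))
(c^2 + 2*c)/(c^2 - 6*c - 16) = c/(c - 8)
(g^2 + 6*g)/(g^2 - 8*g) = (g + 6)/(g - 8)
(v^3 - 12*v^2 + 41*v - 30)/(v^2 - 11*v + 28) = (v^3 - 12*v^2 + 41*v - 30)/(v^2 - 11*v + 28)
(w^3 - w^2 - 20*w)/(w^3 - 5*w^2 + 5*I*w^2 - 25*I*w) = (w + 4)/(w + 5*I)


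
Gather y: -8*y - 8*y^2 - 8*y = -8*y^2 - 16*y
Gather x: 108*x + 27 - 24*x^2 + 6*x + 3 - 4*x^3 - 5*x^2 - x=-4*x^3 - 29*x^2 + 113*x + 30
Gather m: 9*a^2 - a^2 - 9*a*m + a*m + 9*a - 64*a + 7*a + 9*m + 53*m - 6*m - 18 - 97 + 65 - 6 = 8*a^2 - 48*a + m*(56 - 8*a) - 56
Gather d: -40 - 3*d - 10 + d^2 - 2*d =d^2 - 5*d - 50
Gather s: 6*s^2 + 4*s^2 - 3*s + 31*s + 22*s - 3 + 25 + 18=10*s^2 + 50*s + 40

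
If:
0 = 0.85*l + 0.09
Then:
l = -0.11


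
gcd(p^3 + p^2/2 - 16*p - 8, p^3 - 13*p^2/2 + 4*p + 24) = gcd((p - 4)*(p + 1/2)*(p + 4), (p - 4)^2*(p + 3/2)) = p - 4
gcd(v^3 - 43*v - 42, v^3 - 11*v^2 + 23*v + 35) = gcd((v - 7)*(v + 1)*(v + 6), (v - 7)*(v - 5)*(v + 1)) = v^2 - 6*v - 7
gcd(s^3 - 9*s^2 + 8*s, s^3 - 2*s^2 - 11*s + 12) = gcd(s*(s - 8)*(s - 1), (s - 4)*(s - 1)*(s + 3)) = s - 1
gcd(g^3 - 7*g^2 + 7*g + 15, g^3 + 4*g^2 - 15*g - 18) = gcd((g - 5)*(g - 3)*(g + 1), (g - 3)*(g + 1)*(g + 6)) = g^2 - 2*g - 3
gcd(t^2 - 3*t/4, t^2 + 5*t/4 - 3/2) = t - 3/4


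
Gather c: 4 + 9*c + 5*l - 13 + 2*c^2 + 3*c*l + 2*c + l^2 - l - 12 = 2*c^2 + c*(3*l + 11) + l^2 + 4*l - 21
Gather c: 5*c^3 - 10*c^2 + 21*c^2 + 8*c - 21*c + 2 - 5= 5*c^3 + 11*c^2 - 13*c - 3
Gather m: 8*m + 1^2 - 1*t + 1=8*m - t + 2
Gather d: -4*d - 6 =-4*d - 6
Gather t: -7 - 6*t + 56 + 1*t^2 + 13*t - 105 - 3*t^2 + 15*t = -2*t^2 + 22*t - 56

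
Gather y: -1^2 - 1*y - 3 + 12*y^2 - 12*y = 12*y^2 - 13*y - 4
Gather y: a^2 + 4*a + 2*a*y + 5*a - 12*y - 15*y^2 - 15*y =a^2 + 9*a - 15*y^2 + y*(2*a - 27)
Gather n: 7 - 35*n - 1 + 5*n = 6 - 30*n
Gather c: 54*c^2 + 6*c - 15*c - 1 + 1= 54*c^2 - 9*c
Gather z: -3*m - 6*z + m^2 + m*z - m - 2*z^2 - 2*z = m^2 - 4*m - 2*z^2 + z*(m - 8)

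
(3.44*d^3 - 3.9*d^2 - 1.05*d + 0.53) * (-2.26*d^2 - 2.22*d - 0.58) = -7.7744*d^5 + 1.1772*d^4 + 9.0358*d^3 + 3.3952*d^2 - 0.5676*d - 0.3074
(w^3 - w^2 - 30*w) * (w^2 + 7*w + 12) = w^5 + 6*w^4 - 25*w^3 - 222*w^2 - 360*w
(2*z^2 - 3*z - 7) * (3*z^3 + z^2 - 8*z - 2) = 6*z^5 - 7*z^4 - 40*z^3 + 13*z^2 + 62*z + 14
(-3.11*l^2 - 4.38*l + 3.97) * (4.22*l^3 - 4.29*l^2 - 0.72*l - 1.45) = -13.1242*l^5 - 5.1417*l^4 + 37.7828*l^3 - 9.3682*l^2 + 3.4926*l - 5.7565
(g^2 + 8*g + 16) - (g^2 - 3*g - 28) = 11*g + 44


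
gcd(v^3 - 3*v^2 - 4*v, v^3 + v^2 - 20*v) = v^2 - 4*v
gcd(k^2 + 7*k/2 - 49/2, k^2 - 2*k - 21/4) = k - 7/2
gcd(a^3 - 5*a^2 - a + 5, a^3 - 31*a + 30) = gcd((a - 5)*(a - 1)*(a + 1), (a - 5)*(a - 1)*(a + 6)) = a^2 - 6*a + 5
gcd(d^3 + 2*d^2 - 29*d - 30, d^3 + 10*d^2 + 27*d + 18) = d^2 + 7*d + 6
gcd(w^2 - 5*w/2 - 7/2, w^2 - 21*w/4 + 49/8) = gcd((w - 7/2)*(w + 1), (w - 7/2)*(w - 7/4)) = w - 7/2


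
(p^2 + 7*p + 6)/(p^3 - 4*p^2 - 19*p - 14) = (p + 6)/(p^2 - 5*p - 14)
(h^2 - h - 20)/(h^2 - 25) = (h + 4)/(h + 5)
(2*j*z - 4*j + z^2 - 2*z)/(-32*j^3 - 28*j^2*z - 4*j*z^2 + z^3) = (z - 2)/(-16*j^2 - 6*j*z + z^2)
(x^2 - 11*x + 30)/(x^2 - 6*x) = (x - 5)/x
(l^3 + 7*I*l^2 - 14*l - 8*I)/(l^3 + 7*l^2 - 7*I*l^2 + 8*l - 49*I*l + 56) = (l^2 + 6*I*l - 8)/(l^2 + l*(7 - 8*I) - 56*I)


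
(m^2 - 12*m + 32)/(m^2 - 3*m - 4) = (m - 8)/(m + 1)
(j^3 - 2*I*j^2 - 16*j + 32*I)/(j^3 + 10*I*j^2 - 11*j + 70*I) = (j^2 - 16)/(j^2 + 12*I*j - 35)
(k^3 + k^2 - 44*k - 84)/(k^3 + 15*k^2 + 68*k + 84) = (k - 7)/(k + 7)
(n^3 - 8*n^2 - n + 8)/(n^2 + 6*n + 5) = (n^2 - 9*n + 8)/(n + 5)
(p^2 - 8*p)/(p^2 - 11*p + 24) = p/(p - 3)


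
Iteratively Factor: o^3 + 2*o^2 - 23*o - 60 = (o + 3)*(o^2 - o - 20) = (o + 3)*(o + 4)*(o - 5)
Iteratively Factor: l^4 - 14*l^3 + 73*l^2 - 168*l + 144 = (l - 4)*(l^3 - 10*l^2 + 33*l - 36) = (l - 4)*(l - 3)*(l^2 - 7*l + 12) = (l - 4)*(l - 3)^2*(l - 4)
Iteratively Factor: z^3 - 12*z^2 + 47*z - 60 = (z - 5)*(z^2 - 7*z + 12) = (z - 5)*(z - 4)*(z - 3)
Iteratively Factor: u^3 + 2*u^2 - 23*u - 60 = (u + 3)*(u^2 - u - 20) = (u - 5)*(u + 3)*(u + 4)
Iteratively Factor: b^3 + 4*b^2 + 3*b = (b)*(b^2 + 4*b + 3) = b*(b + 1)*(b + 3)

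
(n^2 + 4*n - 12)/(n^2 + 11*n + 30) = (n - 2)/(n + 5)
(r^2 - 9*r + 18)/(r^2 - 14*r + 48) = (r - 3)/(r - 8)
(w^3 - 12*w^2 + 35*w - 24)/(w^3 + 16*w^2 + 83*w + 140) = (w^3 - 12*w^2 + 35*w - 24)/(w^3 + 16*w^2 + 83*w + 140)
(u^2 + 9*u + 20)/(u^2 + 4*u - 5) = (u + 4)/(u - 1)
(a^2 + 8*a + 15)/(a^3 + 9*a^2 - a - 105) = (a + 3)/(a^2 + 4*a - 21)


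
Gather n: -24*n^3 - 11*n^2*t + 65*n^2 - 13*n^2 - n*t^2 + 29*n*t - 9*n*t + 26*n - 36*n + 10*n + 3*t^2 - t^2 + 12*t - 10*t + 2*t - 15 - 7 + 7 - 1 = -24*n^3 + n^2*(52 - 11*t) + n*(-t^2 + 20*t) + 2*t^2 + 4*t - 16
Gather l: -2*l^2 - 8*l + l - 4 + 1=-2*l^2 - 7*l - 3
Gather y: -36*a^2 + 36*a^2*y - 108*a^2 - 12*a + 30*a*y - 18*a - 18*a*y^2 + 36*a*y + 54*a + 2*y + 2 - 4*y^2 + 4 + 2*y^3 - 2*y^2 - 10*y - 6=-144*a^2 + 24*a + 2*y^3 + y^2*(-18*a - 6) + y*(36*a^2 + 66*a - 8)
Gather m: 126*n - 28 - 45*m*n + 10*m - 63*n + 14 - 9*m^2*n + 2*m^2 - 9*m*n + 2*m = m^2*(2 - 9*n) + m*(12 - 54*n) + 63*n - 14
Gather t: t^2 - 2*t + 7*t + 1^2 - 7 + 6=t^2 + 5*t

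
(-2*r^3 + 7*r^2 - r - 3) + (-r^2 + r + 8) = -2*r^3 + 6*r^2 + 5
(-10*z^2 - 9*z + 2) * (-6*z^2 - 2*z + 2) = 60*z^4 + 74*z^3 - 14*z^2 - 22*z + 4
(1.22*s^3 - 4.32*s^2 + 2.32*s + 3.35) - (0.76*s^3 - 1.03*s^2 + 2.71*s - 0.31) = 0.46*s^3 - 3.29*s^2 - 0.39*s + 3.66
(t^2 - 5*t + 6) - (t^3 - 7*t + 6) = -t^3 + t^2 + 2*t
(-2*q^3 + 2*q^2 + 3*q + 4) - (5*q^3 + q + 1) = -7*q^3 + 2*q^2 + 2*q + 3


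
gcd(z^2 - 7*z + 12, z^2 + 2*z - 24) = z - 4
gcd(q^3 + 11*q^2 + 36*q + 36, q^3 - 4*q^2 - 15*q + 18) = q + 3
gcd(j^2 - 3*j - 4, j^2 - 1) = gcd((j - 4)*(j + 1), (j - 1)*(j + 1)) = j + 1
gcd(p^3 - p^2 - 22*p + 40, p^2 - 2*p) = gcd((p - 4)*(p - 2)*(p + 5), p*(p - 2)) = p - 2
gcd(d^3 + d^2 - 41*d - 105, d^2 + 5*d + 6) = d + 3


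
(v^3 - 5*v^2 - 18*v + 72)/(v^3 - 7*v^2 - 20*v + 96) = (v - 6)/(v - 8)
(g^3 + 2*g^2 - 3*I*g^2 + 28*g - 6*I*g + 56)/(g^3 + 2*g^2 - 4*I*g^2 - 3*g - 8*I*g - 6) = (g^2 - 3*I*g + 28)/(g^2 - 4*I*g - 3)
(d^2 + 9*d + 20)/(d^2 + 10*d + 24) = (d + 5)/(d + 6)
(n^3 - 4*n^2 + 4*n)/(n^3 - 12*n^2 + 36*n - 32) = n/(n - 8)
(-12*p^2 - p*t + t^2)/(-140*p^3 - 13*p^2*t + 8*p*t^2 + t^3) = (3*p + t)/(35*p^2 + 12*p*t + t^2)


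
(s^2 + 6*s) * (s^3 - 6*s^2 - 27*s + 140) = s^5 - 63*s^3 - 22*s^2 + 840*s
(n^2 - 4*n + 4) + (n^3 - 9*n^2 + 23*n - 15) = n^3 - 8*n^2 + 19*n - 11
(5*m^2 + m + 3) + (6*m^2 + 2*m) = 11*m^2 + 3*m + 3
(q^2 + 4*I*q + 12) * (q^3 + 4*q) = q^5 + 4*I*q^4 + 16*q^3 + 16*I*q^2 + 48*q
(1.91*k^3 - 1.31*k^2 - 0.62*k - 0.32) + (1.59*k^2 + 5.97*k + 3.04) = 1.91*k^3 + 0.28*k^2 + 5.35*k + 2.72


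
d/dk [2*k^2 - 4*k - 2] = 4*k - 4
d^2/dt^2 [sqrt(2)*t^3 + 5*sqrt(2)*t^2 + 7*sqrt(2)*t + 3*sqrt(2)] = sqrt(2)*(6*t + 10)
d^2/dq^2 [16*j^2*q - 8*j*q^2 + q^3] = -16*j + 6*q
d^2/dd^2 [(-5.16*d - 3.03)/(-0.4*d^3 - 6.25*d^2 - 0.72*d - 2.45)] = (4.9536*d^5 + 83.2176*d^4 + 521.35284*d^3 + 654.71049*d^2 - 410.0814*d - 107.856726)/(0.064*d^9 + 3.0*d^8 + 47.2206*d^7 + 256.116625*d^6 + 121.74708*d^5 + 301.062975*d^4 + 73.726248*d^3 + 116.357115*d^2 + 12.9654*d + 14.706125)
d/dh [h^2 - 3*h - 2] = 2*h - 3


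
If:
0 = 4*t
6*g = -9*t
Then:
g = 0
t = 0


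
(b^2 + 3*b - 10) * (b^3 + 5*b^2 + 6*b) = b^5 + 8*b^4 + 11*b^3 - 32*b^2 - 60*b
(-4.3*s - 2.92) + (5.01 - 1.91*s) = 2.09 - 6.21*s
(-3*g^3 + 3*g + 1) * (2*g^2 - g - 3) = -6*g^5 + 3*g^4 + 15*g^3 - g^2 - 10*g - 3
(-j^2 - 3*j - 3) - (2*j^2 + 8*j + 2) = -3*j^2 - 11*j - 5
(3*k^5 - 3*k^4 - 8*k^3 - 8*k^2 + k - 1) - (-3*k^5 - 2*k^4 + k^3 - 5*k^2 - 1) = 6*k^5 - k^4 - 9*k^3 - 3*k^2 + k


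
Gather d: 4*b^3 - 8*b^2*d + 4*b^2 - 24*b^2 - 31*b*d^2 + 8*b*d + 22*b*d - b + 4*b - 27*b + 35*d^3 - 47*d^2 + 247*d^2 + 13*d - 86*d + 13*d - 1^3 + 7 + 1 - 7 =4*b^3 - 20*b^2 - 24*b + 35*d^3 + d^2*(200 - 31*b) + d*(-8*b^2 + 30*b - 60)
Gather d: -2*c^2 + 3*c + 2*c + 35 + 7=-2*c^2 + 5*c + 42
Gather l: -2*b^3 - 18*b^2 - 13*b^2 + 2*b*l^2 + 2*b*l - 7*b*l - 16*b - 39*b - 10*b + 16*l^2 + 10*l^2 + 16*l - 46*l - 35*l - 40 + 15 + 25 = -2*b^3 - 31*b^2 - 65*b + l^2*(2*b + 26) + l*(-5*b - 65)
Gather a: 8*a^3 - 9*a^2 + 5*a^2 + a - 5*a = 8*a^3 - 4*a^2 - 4*a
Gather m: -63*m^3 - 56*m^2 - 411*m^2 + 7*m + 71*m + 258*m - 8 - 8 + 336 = -63*m^3 - 467*m^2 + 336*m + 320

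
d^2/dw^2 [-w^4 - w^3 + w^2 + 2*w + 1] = -12*w^2 - 6*w + 2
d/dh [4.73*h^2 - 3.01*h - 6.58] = 9.46*h - 3.01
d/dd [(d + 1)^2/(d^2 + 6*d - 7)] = 4*(d^2 - 4*d - 5)/(d^4 + 12*d^3 + 22*d^2 - 84*d + 49)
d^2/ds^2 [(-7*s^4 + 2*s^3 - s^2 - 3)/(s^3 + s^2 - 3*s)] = 2*(-31*s^6 + 81*s^5 - 216*s^4 - 9*s^3 + 18*s^2 + 27*s - 27)/(s^3*(s^6 + 3*s^5 - 6*s^4 - 17*s^3 + 18*s^2 + 27*s - 27))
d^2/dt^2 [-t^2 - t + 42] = -2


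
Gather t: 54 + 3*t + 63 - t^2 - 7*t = -t^2 - 4*t + 117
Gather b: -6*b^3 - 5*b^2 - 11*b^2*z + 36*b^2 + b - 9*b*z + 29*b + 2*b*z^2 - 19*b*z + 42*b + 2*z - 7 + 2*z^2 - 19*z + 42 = -6*b^3 + b^2*(31 - 11*z) + b*(2*z^2 - 28*z + 72) + 2*z^2 - 17*z + 35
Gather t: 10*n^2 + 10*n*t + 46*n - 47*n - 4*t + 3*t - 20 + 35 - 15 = 10*n^2 - n + t*(10*n - 1)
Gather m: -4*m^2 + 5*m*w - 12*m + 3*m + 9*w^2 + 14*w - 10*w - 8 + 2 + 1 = -4*m^2 + m*(5*w - 9) + 9*w^2 + 4*w - 5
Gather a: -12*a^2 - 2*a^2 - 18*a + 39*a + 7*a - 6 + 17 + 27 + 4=-14*a^2 + 28*a + 42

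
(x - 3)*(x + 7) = x^2 + 4*x - 21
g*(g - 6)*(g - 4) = g^3 - 10*g^2 + 24*g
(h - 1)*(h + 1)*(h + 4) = h^3 + 4*h^2 - h - 4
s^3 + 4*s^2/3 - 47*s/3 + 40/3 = (s - 8/3)*(s - 1)*(s + 5)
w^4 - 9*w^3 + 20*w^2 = w^2*(w - 5)*(w - 4)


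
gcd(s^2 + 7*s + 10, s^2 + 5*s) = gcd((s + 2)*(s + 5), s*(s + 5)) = s + 5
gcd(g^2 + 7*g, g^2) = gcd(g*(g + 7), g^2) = g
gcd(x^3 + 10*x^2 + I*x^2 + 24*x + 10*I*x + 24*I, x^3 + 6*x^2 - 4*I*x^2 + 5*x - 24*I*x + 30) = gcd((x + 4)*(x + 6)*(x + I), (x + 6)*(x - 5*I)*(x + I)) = x^2 + x*(6 + I) + 6*I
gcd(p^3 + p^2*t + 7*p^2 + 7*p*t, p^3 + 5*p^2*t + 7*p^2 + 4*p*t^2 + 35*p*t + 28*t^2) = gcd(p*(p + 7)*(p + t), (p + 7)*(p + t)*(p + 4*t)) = p^2 + p*t + 7*p + 7*t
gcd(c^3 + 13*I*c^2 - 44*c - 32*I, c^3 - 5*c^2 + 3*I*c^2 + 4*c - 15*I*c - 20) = c + 4*I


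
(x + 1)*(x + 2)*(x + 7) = x^3 + 10*x^2 + 23*x + 14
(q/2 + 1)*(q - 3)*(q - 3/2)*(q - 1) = q^4/2 - 7*q^3/4 - q^2 + 27*q/4 - 9/2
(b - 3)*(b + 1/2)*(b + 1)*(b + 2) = b^4 + b^3/2 - 7*b^2 - 19*b/2 - 3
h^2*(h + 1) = h^3 + h^2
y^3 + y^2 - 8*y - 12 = (y - 3)*(y + 2)^2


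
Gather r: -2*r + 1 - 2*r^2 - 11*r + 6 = -2*r^2 - 13*r + 7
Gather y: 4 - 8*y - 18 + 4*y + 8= -4*y - 6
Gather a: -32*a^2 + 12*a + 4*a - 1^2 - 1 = -32*a^2 + 16*a - 2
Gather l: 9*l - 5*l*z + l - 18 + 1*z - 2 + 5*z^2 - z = l*(10 - 5*z) + 5*z^2 - 20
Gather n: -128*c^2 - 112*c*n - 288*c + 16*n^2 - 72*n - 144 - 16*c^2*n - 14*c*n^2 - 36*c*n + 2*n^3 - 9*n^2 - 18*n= -128*c^2 - 288*c + 2*n^3 + n^2*(7 - 14*c) + n*(-16*c^2 - 148*c - 90) - 144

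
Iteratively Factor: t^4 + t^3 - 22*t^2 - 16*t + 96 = (t + 4)*(t^3 - 3*t^2 - 10*t + 24) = (t - 2)*(t + 4)*(t^2 - t - 12) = (t - 2)*(t + 3)*(t + 4)*(t - 4)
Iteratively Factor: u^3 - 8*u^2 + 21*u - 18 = (u - 3)*(u^2 - 5*u + 6) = (u - 3)^2*(u - 2)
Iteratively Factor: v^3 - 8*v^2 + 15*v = (v - 3)*(v^2 - 5*v) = v*(v - 3)*(v - 5)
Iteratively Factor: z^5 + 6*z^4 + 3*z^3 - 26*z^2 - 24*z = (z + 3)*(z^4 + 3*z^3 - 6*z^2 - 8*z) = (z + 1)*(z + 3)*(z^3 + 2*z^2 - 8*z) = (z + 1)*(z + 3)*(z + 4)*(z^2 - 2*z) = z*(z + 1)*(z + 3)*(z + 4)*(z - 2)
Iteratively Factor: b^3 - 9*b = (b - 3)*(b^2 + 3*b) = b*(b - 3)*(b + 3)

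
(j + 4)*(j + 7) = j^2 + 11*j + 28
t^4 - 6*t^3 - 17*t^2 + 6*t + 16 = (t - 8)*(t - 1)*(t + 1)*(t + 2)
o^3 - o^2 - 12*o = o*(o - 4)*(o + 3)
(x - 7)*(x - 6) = x^2 - 13*x + 42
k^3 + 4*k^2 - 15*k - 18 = (k - 3)*(k + 1)*(k + 6)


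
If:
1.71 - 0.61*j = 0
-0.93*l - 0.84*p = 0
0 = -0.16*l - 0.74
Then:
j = 2.80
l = -4.62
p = 5.12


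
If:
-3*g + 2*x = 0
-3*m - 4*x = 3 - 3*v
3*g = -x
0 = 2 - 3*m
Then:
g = 0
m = 2/3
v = 5/3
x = 0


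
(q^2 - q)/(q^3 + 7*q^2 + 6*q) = (q - 1)/(q^2 + 7*q + 6)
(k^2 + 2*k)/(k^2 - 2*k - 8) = k/(k - 4)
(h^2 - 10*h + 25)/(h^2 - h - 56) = (-h^2 + 10*h - 25)/(-h^2 + h + 56)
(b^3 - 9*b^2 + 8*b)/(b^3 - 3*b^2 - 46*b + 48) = b/(b + 6)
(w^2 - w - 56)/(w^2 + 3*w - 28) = (w - 8)/(w - 4)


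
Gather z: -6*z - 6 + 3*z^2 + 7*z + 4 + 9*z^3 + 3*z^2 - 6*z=9*z^3 + 6*z^2 - 5*z - 2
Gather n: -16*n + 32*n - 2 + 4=16*n + 2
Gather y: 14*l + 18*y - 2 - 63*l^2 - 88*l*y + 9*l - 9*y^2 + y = -63*l^2 + 23*l - 9*y^2 + y*(19 - 88*l) - 2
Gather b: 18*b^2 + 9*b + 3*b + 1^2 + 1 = 18*b^2 + 12*b + 2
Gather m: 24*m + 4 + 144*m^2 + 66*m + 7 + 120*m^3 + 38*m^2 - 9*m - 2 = 120*m^3 + 182*m^2 + 81*m + 9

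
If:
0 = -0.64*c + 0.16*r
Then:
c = 0.25*r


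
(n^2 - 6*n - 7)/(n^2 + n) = (n - 7)/n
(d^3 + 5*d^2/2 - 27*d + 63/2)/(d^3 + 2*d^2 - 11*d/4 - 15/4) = 2*(d^2 + 4*d - 21)/(2*d^2 + 7*d + 5)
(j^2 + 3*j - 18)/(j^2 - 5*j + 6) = (j + 6)/(j - 2)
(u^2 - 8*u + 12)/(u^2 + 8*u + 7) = (u^2 - 8*u + 12)/(u^2 + 8*u + 7)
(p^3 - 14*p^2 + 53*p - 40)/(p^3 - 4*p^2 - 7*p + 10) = (p - 8)/(p + 2)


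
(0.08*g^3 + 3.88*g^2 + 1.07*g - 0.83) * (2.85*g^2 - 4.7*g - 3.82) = 0.228*g^5 + 10.682*g^4 - 15.4921*g^3 - 22.2161*g^2 - 0.1864*g + 3.1706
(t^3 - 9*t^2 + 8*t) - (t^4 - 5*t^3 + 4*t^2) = -t^4 + 6*t^3 - 13*t^2 + 8*t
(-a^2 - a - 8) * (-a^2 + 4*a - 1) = a^4 - 3*a^3 + 5*a^2 - 31*a + 8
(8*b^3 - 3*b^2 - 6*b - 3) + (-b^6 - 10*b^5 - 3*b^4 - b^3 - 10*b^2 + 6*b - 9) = -b^6 - 10*b^5 - 3*b^4 + 7*b^3 - 13*b^2 - 12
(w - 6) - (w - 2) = -4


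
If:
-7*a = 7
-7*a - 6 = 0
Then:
No Solution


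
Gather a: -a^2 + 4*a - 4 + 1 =-a^2 + 4*a - 3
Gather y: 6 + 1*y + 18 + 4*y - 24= 5*y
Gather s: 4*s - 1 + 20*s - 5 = 24*s - 6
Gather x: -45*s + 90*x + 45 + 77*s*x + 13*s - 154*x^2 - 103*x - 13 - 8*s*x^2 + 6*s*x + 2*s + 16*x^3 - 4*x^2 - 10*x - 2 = -30*s + 16*x^3 + x^2*(-8*s - 158) + x*(83*s - 23) + 30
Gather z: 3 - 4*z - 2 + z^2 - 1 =z^2 - 4*z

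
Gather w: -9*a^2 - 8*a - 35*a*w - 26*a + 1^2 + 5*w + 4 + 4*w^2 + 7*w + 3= -9*a^2 - 34*a + 4*w^2 + w*(12 - 35*a) + 8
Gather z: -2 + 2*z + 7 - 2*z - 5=0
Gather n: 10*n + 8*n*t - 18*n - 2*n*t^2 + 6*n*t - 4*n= n*(-2*t^2 + 14*t - 12)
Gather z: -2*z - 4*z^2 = -4*z^2 - 2*z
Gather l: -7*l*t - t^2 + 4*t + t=-7*l*t - t^2 + 5*t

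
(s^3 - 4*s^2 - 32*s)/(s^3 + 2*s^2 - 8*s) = (s - 8)/(s - 2)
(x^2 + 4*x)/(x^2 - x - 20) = x/(x - 5)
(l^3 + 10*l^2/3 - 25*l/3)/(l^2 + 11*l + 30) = l*(3*l - 5)/(3*(l + 6))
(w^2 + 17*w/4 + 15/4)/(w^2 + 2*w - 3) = (w + 5/4)/(w - 1)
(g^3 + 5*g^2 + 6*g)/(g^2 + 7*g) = (g^2 + 5*g + 6)/(g + 7)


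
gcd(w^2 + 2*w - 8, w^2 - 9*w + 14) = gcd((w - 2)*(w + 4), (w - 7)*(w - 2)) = w - 2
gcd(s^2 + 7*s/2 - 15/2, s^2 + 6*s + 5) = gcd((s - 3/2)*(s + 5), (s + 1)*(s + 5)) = s + 5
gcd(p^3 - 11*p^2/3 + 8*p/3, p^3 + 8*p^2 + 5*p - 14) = p - 1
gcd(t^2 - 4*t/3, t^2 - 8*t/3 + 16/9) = t - 4/3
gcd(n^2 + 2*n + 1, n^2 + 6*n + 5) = n + 1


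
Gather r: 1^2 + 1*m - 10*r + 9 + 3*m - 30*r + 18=4*m - 40*r + 28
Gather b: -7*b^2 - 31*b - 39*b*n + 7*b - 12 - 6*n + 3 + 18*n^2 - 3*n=-7*b^2 + b*(-39*n - 24) + 18*n^2 - 9*n - 9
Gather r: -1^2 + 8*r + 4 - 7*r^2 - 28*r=-7*r^2 - 20*r + 3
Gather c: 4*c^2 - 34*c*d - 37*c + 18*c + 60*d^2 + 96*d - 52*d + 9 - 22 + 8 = 4*c^2 + c*(-34*d - 19) + 60*d^2 + 44*d - 5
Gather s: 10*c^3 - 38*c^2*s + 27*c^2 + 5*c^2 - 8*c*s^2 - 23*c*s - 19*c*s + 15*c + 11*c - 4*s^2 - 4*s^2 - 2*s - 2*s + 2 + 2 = 10*c^3 + 32*c^2 + 26*c + s^2*(-8*c - 8) + s*(-38*c^2 - 42*c - 4) + 4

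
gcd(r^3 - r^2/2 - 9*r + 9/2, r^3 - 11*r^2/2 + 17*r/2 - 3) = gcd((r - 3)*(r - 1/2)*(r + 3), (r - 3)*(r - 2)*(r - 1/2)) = r^2 - 7*r/2 + 3/2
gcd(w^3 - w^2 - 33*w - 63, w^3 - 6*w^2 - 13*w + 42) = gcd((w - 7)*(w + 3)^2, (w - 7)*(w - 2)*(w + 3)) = w^2 - 4*w - 21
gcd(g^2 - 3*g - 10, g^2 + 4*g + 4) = g + 2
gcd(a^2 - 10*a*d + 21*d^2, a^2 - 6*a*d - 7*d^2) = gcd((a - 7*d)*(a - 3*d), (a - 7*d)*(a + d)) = a - 7*d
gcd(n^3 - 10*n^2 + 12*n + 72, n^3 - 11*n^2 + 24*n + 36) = n^2 - 12*n + 36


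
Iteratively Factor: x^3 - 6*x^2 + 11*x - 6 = (x - 1)*(x^2 - 5*x + 6) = (x - 3)*(x - 1)*(x - 2)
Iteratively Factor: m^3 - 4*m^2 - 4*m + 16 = (m + 2)*(m^2 - 6*m + 8) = (m - 4)*(m + 2)*(m - 2)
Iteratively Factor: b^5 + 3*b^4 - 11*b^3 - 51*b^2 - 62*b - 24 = (b + 1)*(b^4 + 2*b^3 - 13*b^2 - 38*b - 24) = (b + 1)^2*(b^3 + b^2 - 14*b - 24) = (b - 4)*(b + 1)^2*(b^2 + 5*b + 6) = (b - 4)*(b + 1)^2*(b + 2)*(b + 3)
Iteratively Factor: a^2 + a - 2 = (a - 1)*(a + 2)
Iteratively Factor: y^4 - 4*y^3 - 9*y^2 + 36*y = (y - 4)*(y^3 - 9*y) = (y - 4)*(y + 3)*(y^2 - 3*y) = (y - 4)*(y - 3)*(y + 3)*(y)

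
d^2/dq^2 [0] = 0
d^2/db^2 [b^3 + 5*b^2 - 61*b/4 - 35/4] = 6*b + 10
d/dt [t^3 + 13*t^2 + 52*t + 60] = 3*t^2 + 26*t + 52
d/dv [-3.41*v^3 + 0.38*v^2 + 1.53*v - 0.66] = -10.23*v^2 + 0.76*v + 1.53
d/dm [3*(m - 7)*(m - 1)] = 6*m - 24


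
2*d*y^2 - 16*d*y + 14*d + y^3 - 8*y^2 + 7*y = (2*d + y)*(y - 7)*(y - 1)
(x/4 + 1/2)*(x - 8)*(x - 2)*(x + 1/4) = x^4/4 - 31*x^3/16 - 3*x^2/2 + 31*x/4 + 2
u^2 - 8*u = u*(u - 8)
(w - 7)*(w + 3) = w^2 - 4*w - 21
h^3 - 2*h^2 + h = h*(h - 1)^2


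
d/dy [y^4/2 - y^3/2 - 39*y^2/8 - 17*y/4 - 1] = 2*y^3 - 3*y^2/2 - 39*y/4 - 17/4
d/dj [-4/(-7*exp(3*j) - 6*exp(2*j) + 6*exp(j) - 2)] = (-84*exp(2*j) - 48*exp(j) + 24)*exp(j)/(7*exp(3*j) + 6*exp(2*j) - 6*exp(j) + 2)^2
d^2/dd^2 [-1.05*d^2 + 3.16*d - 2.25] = -2.10000000000000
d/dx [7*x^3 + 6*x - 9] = 21*x^2 + 6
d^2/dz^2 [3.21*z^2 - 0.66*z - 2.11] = 6.42000000000000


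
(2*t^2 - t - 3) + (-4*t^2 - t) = -2*t^2 - 2*t - 3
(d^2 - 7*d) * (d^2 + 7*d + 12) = d^4 - 37*d^2 - 84*d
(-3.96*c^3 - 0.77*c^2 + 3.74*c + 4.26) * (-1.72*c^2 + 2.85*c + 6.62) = 6.8112*c^5 - 9.9616*c^4 - 34.8425*c^3 - 1.7656*c^2 + 36.8998*c + 28.2012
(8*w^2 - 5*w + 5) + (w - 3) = 8*w^2 - 4*w + 2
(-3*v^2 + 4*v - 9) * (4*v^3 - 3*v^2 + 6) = -12*v^5 + 25*v^4 - 48*v^3 + 9*v^2 + 24*v - 54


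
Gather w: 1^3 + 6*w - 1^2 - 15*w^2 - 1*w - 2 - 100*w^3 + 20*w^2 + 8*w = -100*w^3 + 5*w^2 + 13*w - 2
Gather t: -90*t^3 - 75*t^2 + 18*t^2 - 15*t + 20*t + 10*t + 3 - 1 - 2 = -90*t^3 - 57*t^2 + 15*t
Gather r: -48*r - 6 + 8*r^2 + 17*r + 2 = 8*r^2 - 31*r - 4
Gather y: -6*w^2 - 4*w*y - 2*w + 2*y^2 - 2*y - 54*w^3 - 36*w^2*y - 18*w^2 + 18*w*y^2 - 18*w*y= -54*w^3 - 24*w^2 - 2*w + y^2*(18*w + 2) + y*(-36*w^2 - 22*w - 2)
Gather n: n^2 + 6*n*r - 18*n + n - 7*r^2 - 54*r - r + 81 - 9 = n^2 + n*(6*r - 17) - 7*r^2 - 55*r + 72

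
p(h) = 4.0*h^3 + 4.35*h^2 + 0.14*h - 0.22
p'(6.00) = 484.34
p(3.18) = 172.84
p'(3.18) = 149.15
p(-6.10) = -747.13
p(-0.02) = -0.22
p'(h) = 12.0*h^2 + 8.7*h + 0.14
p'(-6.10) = 393.59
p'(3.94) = 220.70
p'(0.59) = 9.45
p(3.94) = 312.51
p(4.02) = 330.50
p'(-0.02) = -0.03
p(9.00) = 3269.39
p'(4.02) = 229.04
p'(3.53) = 180.38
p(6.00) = 1021.22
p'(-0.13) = -0.79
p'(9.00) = 1050.44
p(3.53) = 230.43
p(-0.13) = -0.17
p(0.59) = 2.20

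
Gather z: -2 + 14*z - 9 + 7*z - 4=21*z - 15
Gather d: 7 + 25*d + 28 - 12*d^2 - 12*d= -12*d^2 + 13*d + 35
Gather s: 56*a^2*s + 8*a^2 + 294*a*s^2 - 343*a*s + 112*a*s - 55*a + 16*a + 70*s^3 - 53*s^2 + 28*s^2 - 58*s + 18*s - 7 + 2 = 8*a^2 - 39*a + 70*s^3 + s^2*(294*a - 25) + s*(56*a^2 - 231*a - 40) - 5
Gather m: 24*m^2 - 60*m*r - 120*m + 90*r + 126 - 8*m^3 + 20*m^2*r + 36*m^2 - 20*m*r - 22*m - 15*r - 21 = -8*m^3 + m^2*(20*r + 60) + m*(-80*r - 142) + 75*r + 105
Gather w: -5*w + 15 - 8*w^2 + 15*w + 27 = -8*w^2 + 10*w + 42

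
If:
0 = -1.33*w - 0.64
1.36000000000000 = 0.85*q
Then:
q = 1.60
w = -0.48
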